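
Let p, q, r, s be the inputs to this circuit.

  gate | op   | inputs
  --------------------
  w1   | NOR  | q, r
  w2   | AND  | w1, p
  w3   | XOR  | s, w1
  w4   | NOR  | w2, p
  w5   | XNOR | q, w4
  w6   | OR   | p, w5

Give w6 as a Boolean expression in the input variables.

w1 = q NOR r
w2 = w1 AND p = (q NOR r) AND p
w4 = w2 NOR p = ((q NOR r) AND p) NOR p
w5 = q XNOR w4 = q XNOR (((q NOR r) AND p) NOR p)
w6 = p OR w5 = p OR (q XNOR (((q NOR r) AND p) NOR p))

p OR (q XNOR (((q NOR r) AND p) NOR p))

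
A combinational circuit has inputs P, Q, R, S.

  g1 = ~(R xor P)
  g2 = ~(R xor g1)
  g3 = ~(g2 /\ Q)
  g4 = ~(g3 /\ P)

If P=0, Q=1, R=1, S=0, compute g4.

1

g1 = ~(1 xor 0) = 0
g2 = ~(1 xor 0) = 0
g3 = ~(0 /\ 1) = 1
g4 = ~(1 /\ 0) = 1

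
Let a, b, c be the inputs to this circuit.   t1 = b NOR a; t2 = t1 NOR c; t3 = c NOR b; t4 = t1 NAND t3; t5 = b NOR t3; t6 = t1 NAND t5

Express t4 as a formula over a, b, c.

(b NOR a) NAND (c NOR b)

t1 = b NOR a
t3 = c NOR b
t4 = t1 NAND t3 = (b NOR a) NAND (c NOR b)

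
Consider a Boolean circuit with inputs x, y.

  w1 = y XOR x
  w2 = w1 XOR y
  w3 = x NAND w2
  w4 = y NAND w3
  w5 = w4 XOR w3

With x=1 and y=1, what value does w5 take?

1

w1 = 1 XOR 1 = 0
w2 = 0 XOR 1 = 1
w3 = 1 NAND 1 = 0
w4 = 1 NAND 0 = 1
w5 = 1 XOR 0 = 1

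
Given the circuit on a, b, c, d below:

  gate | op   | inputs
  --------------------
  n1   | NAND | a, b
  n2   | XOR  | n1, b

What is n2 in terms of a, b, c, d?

n1 = a NAND b
n2 = n1 XOR b = (a NAND b) XOR b

(a NAND b) XOR b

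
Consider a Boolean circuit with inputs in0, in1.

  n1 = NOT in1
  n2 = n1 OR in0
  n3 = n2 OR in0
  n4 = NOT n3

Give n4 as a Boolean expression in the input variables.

NOT ((NOT in1 OR in0) OR in0)

n1 = NOT in1
n2 = n1 OR in0 = NOT in1 OR in0
n3 = n2 OR in0 = (NOT in1 OR in0) OR in0
n4 = NOT n3 = NOT ((NOT in1 OR in0) OR in0)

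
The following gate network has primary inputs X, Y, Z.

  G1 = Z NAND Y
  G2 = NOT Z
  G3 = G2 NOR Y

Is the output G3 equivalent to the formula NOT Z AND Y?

No

G2 = NOT Z
G3 = G2 NOR Y = NOT Z NOR Y
At X=0, Y=0, Z=1: circuit gives 1, formula gives 0.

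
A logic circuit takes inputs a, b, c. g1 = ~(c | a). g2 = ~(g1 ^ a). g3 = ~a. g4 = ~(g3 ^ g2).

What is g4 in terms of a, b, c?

~(~a ^ (~((~(c | a)) ^ a)))

g1 = ~(c | a)
g2 = ~(g1 ^ a) = ~((~(c | a)) ^ a)
g3 = ~a
g4 = ~(g3 ^ g2) = ~(~a ^ (~((~(c | a)) ^ a)))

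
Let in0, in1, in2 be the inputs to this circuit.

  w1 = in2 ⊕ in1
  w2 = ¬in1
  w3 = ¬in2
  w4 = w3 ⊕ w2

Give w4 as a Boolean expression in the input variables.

w2 = ¬in1
w3 = ¬in2
w4 = w3 ⊕ w2 = ¬in2 ⊕ ¬in1

¬in2 ⊕ ¬in1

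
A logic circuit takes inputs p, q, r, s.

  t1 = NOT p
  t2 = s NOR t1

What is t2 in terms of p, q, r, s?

t1 = NOT p
t2 = s NOR t1 = s NOR NOT p

s NOR NOT p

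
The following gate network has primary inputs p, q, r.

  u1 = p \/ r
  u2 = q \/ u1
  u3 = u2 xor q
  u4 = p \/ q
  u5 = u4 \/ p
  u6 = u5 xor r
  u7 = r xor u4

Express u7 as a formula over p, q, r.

u4 = p \/ q
u7 = r xor u4 = r xor (p \/ q)

r xor (p \/ q)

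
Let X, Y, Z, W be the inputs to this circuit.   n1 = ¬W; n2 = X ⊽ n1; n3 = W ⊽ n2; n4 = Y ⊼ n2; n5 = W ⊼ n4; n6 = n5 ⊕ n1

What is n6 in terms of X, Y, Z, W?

n1 = ¬W
n2 = X ⊽ n1 = X ⊽ ¬W
n4 = Y ⊼ n2 = Y ⊼ (X ⊽ ¬W)
n5 = W ⊼ n4 = W ⊼ (Y ⊼ (X ⊽ ¬W))
n6 = n5 ⊕ n1 = (W ⊼ (Y ⊼ (X ⊽ ¬W))) ⊕ ¬W

(W ⊼ (Y ⊼ (X ⊽ ¬W))) ⊕ ¬W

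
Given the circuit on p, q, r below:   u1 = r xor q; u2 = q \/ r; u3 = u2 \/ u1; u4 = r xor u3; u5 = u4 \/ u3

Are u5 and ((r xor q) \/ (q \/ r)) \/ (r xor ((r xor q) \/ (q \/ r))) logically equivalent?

Yes

u1 = r xor q
u2 = q \/ r
u3 = u2 \/ u1 = (q \/ r) \/ (r xor q)
u4 = r xor u3 = r xor ((q \/ r) \/ (r xor q))
u5 = u4 \/ u3 = (r xor ((q \/ r) \/ (r xor q))) \/ ((q \/ r) \/ (r xor q))
At p=0, q=0, r=0: circuit gives 0, formula gives 0.
At p=0, q=0, r=1: circuit gives 1, formula gives 1.
Agrees on all 8 inputs.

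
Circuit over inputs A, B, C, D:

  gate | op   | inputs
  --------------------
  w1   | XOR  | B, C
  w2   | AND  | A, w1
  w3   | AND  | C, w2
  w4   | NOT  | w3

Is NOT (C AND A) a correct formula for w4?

No

w1 = B XOR C
w2 = A AND w1 = A AND (B XOR C)
w3 = C AND w2 = C AND (A AND (B XOR C))
w4 = NOT w3 = NOT (C AND (A AND (B XOR C)))
At A=1, B=1, C=1, D=0: circuit gives 1, formula gives 0.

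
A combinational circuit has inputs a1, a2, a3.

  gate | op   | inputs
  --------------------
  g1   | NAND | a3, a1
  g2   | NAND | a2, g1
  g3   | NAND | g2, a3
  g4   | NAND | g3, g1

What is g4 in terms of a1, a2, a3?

((a2 NAND (a3 NAND a1)) NAND a3) NAND (a3 NAND a1)

g1 = a3 NAND a1
g2 = a2 NAND g1 = a2 NAND (a3 NAND a1)
g3 = g2 NAND a3 = (a2 NAND (a3 NAND a1)) NAND a3
g4 = g3 NAND g1 = ((a2 NAND (a3 NAND a1)) NAND a3) NAND (a3 NAND a1)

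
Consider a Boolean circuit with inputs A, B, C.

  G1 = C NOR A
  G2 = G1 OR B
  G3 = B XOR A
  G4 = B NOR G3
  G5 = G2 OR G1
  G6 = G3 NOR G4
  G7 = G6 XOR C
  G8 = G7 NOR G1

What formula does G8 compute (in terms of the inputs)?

G1 = C NOR A
G3 = B XOR A
G4 = B NOR G3 = B NOR (B XOR A)
G6 = G3 NOR G4 = (B XOR A) NOR (B NOR (B XOR A))
G7 = G6 XOR C = ((B XOR A) NOR (B NOR (B XOR A))) XOR C
G8 = G7 NOR G1 = (((B XOR A) NOR (B NOR (B XOR A))) XOR C) NOR (C NOR A)

(((B XOR A) NOR (B NOR (B XOR A))) XOR C) NOR (C NOR A)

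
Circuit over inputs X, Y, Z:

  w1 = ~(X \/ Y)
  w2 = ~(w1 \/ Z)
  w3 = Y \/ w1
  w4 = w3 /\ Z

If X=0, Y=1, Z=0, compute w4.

w1 = ~(0 \/ 1) = 0
w3 = 1 \/ 0 = 1
w4 = 1 /\ 0 = 0

0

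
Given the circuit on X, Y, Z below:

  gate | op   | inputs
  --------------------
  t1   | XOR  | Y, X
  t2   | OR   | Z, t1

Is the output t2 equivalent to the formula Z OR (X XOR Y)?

Yes

t1 = Y XOR X
t2 = Z OR t1 = Z OR (Y XOR X)
At X=0, Y=0, Z=0: circuit gives 0, formula gives 0.
At X=0, Y=0, Z=1: circuit gives 1, formula gives 1.
Agrees on all 8 inputs.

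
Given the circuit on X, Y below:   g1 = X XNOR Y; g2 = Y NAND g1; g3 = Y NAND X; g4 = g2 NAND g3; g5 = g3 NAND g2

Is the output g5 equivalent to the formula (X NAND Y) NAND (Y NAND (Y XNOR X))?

Yes

g1 = X XNOR Y
g2 = Y NAND g1 = Y NAND (X XNOR Y)
g3 = Y NAND X
g5 = g3 NAND g2 = (Y NAND X) NAND (Y NAND (X XNOR Y))
At X=0, Y=0: circuit gives 0, formula gives 0.
At X=1, Y=1: circuit gives 1, formula gives 1.
Agrees on all 4 inputs.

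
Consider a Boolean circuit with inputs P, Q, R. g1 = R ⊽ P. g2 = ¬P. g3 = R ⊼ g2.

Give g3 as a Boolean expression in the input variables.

R ⊼ ¬P

g2 = ¬P
g3 = R ⊼ g2 = R ⊼ ¬P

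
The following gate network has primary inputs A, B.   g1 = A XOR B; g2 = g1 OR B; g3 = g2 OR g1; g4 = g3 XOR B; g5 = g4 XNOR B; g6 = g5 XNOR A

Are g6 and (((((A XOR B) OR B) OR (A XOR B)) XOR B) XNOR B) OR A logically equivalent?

g1 = A XOR B
g2 = g1 OR B = (A XOR B) OR B
g3 = g2 OR g1 = ((A XOR B) OR B) OR (A XOR B)
g4 = g3 XOR B = (((A XOR B) OR B) OR (A XOR B)) XOR B
g5 = g4 XNOR B = ((((A XOR B) OR B) OR (A XOR B)) XOR B) XNOR B
g6 = g5 XNOR A = (((((A XOR B) OR B) OR (A XOR B)) XOR B) XNOR B) XNOR A
At A=0, B=0: circuit gives 0, formula gives 1.

No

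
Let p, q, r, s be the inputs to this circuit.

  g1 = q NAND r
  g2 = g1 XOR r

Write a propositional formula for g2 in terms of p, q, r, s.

(q NAND r) XOR r

g1 = q NAND r
g2 = g1 XOR r = (q NAND r) XOR r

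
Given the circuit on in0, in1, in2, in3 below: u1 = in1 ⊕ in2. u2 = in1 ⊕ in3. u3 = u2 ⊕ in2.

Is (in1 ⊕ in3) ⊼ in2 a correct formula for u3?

u2 = in1 ⊕ in3
u3 = u2 ⊕ in2 = (in1 ⊕ in3) ⊕ in2
At in0=0, in1=0, in2=0, in3=0: circuit gives 0, formula gives 1.

No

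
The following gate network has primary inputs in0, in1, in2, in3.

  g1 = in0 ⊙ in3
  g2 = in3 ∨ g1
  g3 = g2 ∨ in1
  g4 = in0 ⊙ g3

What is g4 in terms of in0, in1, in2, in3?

in0 ⊙ ((in3 ∨ (in0 ⊙ in3)) ∨ in1)

g1 = in0 ⊙ in3
g2 = in3 ∨ g1 = in3 ∨ (in0 ⊙ in3)
g3 = g2 ∨ in1 = (in3 ∨ (in0 ⊙ in3)) ∨ in1
g4 = in0 ⊙ g3 = in0 ⊙ ((in3 ∨ (in0 ⊙ in3)) ∨ in1)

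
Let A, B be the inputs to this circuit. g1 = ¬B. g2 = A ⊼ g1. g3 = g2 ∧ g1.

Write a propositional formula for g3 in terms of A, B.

g1 = ¬B
g2 = A ⊼ g1 = A ⊼ ¬B
g3 = g2 ∧ g1 = (A ⊼ ¬B) ∧ ¬B

(A ⊼ ¬B) ∧ ¬B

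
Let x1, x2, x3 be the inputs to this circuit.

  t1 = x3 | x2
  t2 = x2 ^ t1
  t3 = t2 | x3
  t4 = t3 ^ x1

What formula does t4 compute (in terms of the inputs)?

t1 = x3 | x2
t2 = x2 ^ t1 = x2 ^ (x3 | x2)
t3 = t2 | x3 = (x2 ^ (x3 | x2)) | x3
t4 = t3 ^ x1 = ((x2 ^ (x3 | x2)) | x3) ^ x1

((x2 ^ (x3 | x2)) | x3) ^ x1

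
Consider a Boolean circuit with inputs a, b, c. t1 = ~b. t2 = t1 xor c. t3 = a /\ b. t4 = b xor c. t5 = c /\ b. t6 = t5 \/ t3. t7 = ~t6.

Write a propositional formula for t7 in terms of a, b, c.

~((c /\ b) \/ (a /\ b))

t3 = a /\ b
t5 = c /\ b
t6 = t5 \/ t3 = (c /\ b) \/ (a /\ b)
t7 = ~t6 = ~((c /\ b) \/ (a /\ b))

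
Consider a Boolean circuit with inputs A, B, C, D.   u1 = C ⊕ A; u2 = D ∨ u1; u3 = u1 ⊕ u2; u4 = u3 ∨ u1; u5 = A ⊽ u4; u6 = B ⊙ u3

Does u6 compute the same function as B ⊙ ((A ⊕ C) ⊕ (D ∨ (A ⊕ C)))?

Yes

u1 = C ⊕ A
u2 = D ∨ u1 = D ∨ (C ⊕ A)
u3 = u1 ⊕ u2 = (C ⊕ A) ⊕ (D ∨ (C ⊕ A))
u6 = B ⊙ u3 = B ⊙ ((C ⊕ A) ⊕ (D ∨ (C ⊕ A)))
At A=0, B=0, C=0, D=1: circuit gives 0, formula gives 0.
At A=0, B=0, C=0, D=0: circuit gives 1, formula gives 1.
Agrees on all 16 inputs.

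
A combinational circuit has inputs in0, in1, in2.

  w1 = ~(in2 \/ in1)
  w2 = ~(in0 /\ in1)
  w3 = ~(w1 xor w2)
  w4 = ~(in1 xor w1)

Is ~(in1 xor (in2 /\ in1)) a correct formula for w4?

No

w1 = ~(in2 \/ in1)
w4 = ~(in1 xor w1) = ~(in1 xor (~(in2 \/ in1)))
At in0=0, in1=0, in2=0: circuit gives 0, formula gives 1.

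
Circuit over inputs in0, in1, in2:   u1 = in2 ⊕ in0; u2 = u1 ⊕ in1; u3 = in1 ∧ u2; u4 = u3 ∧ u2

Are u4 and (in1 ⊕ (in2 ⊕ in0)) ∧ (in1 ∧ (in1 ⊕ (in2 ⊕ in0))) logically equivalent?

u1 = in2 ⊕ in0
u2 = u1 ⊕ in1 = (in2 ⊕ in0) ⊕ in1
u3 = in1 ∧ u2 = in1 ∧ ((in2 ⊕ in0) ⊕ in1)
u4 = u3 ∧ u2 = (in1 ∧ ((in2 ⊕ in0) ⊕ in1)) ∧ ((in2 ⊕ in0) ⊕ in1)
At in0=0, in1=0, in2=0: circuit gives 0, formula gives 0.
At in0=0, in1=1, in2=0: circuit gives 1, formula gives 1.
Agrees on all 8 inputs.

Yes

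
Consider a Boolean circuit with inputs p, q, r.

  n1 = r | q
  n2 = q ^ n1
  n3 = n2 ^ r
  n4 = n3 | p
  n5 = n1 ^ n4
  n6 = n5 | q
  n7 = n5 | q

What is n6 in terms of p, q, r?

n1 = r | q
n2 = q ^ n1 = q ^ (r | q)
n3 = n2 ^ r = (q ^ (r | q)) ^ r
n4 = n3 | p = ((q ^ (r | q)) ^ r) | p
n5 = n1 ^ n4 = (r | q) ^ (((q ^ (r | q)) ^ r) | p)
n6 = n5 | q = ((r | q) ^ (((q ^ (r | q)) ^ r) | p)) | q

((r | q) ^ (((q ^ (r | q)) ^ r) | p)) | q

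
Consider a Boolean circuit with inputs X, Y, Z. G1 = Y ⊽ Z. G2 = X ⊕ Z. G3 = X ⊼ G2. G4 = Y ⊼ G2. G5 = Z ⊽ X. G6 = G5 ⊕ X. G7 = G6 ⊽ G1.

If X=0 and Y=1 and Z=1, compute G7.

G1 = 1 ⊽ 1 = 0
G5 = 1 ⊽ 0 = 0
G6 = 0 ⊕ 0 = 0
G7 = 0 ⊽ 0 = 1

1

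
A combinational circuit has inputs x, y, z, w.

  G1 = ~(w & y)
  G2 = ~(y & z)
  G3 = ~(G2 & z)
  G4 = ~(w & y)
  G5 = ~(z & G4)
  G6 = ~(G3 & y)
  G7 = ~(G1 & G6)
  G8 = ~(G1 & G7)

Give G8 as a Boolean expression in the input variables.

~((~(w & y)) & (~((~(w & y)) & (~((~((~(y & z)) & z)) & y)))))

G1 = ~(w & y)
G2 = ~(y & z)
G3 = ~(G2 & z) = ~((~(y & z)) & z)
G6 = ~(G3 & y) = ~((~((~(y & z)) & z)) & y)
G7 = ~(G1 & G6) = ~((~(w & y)) & (~((~((~(y & z)) & z)) & y)))
G8 = ~(G1 & G7) = ~((~(w & y)) & (~((~(w & y)) & (~((~((~(y & z)) & z)) & y)))))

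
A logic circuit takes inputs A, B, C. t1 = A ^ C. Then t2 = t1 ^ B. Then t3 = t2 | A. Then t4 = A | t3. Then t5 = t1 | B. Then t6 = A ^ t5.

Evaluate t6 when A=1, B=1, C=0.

t1 = 1 ^ 0 = 1
t5 = 1 | 1 = 1
t6 = 1 ^ 1 = 0

0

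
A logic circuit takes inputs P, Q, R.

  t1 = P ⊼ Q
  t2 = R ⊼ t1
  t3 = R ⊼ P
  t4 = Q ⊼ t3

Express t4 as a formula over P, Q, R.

t3 = R ⊼ P
t4 = Q ⊼ t3 = Q ⊼ (R ⊼ P)

Q ⊼ (R ⊼ P)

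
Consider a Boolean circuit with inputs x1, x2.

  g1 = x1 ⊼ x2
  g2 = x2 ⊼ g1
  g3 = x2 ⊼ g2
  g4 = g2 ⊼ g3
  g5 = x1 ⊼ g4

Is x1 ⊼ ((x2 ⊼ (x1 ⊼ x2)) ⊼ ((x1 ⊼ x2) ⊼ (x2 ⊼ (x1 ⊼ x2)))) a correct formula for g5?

g1 = x1 ⊼ x2
g2 = x2 ⊼ g1 = x2 ⊼ (x1 ⊼ x2)
g3 = x2 ⊼ g2 = x2 ⊼ (x2 ⊼ (x1 ⊼ x2))
g4 = g2 ⊼ g3 = (x2 ⊼ (x1 ⊼ x2)) ⊼ (x2 ⊼ (x2 ⊼ (x1 ⊼ x2)))
g5 = x1 ⊼ g4 = x1 ⊼ ((x2 ⊼ (x1 ⊼ x2)) ⊼ (x2 ⊼ (x2 ⊼ (x1 ⊼ x2))))
At x1=1, x2=0: circuit gives 1, formula gives 0.

No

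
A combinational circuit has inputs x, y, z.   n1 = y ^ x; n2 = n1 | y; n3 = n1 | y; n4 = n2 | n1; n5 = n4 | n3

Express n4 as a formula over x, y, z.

((y ^ x) | y) | (y ^ x)

n1 = y ^ x
n2 = n1 | y = (y ^ x) | y
n4 = n2 | n1 = ((y ^ x) | y) | (y ^ x)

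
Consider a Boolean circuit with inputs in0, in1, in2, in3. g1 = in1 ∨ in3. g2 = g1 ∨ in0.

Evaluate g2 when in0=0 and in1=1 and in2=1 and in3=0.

1

g1 = 1 ∨ 0 = 1
g2 = 1 ∨ 0 = 1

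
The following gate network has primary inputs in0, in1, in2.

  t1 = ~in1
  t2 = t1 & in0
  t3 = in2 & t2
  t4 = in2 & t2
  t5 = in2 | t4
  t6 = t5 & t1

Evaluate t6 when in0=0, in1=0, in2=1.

t1 = ~0 = 1
t2 = 1 & 0 = 0
t4 = 1 & 0 = 0
t5 = 1 | 0 = 1
t6 = 1 & 1 = 1

1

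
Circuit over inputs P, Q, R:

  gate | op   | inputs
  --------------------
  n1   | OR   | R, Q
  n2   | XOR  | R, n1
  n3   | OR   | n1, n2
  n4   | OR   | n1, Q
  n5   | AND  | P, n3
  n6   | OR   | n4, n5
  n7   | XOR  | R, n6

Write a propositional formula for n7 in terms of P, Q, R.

R XOR (((R OR Q) OR Q) OR (P AND ((R OR Q) OR (R XOR (R OR Q)))))

n1 = R OR Q
n2 = R XOR n1 = R XOR (R OR Q)
n3 = n1 OR n2 = (R OR Q) OR (R XOR (R OR Q))
n4 = n1 OR Q = (R OR Q) OR Q
n5 = P AND n3 = P AND ((R OR Q) OR (R XOR (R OR Q)))
n6 = n4 OR n5 = ((R OR Q) OR Q) OR (P AND ((R OR Q) OR (R XOR (R OR Q))))
n7 = R XOR n6 = R XOR (((R OR Q) OR Q) OR (P AND ((R OR Q) OR (R XOR (R OR Q)))))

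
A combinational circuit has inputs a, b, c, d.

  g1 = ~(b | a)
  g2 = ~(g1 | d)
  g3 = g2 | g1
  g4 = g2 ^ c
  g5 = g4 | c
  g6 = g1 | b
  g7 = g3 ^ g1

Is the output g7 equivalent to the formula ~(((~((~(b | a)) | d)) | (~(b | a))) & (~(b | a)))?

g1 = ~(b | a)
g2 = ~(g1 | d) = ~((~(b | a)) | d)
g3 = g2 | g1 = (~((~(b | a)) | d)) | (~(b | a))
g7 = g3 ^ g1 = ((~((~(b | a)) | d)) | (~(b | a))) ^ (~(b | a))
At a=0, b=1, c=0, d=1: circuit gives 0, formula gives 1.

No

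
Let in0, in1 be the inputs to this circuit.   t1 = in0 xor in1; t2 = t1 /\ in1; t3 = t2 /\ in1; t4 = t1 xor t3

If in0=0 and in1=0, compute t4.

t1 = 0 xor 0 = 0
t2 = 0 /\ 0 = 0
t3 = 0 /\ 0 = 0
t4 = 0 xor 0 = 0

0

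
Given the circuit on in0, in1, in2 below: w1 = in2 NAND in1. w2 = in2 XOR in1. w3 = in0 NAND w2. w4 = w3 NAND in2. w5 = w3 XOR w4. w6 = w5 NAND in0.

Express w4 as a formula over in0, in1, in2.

w2 = in2 XOR in1
w3 = in0 NAND w2 = in0 NAND (in2 XOR in1)
w4 = w3 NAND in2 = (in0 NAND (in2 XOR in1)) NAND in2

(in0 NAND (in2 XOR in1)) NAND in2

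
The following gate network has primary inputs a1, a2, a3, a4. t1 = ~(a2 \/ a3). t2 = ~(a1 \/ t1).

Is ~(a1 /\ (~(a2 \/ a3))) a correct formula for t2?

t1 = ~(a2 \/ a3)
t2 = ~(a1 \/ t1) = ~(a1 \/ (~(a2 \/ a3)))
At a1=0, a2=0, a3=0, a4=0: circuit gives 0, formula gives 1.

No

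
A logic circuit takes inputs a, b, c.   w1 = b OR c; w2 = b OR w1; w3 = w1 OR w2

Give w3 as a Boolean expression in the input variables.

(b OR c) OR (b OR (b OR c))

w1 = b OR c
w2 = b OR w1 = b OR (b OR c)
w3 = w1 OR w2 = (b OR c) OR (b OR (b OR c))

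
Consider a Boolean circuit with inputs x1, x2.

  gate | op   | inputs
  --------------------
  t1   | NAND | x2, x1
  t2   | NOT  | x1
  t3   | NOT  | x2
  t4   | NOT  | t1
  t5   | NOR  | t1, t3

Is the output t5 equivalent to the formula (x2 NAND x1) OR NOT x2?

t1 = x2 NAND x1
t3 = NOT x2
t5 = t1 NOR t3 = (x2 NAND x1) NOR NOT x2
At x1=0, x2=0: circuit gives 0, formula gives 1.

No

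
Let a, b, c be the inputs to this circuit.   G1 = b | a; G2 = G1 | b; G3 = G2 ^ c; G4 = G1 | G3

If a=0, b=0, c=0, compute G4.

G1 = 0 | 0 = 0
G2 = 0 | 0 = 0
G3 = 0 ^ 0 = 0
G4 = 0 | 0 = 0

0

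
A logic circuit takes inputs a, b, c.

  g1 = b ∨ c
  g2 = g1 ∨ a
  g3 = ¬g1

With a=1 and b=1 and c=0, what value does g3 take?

g1 = 1 ∨ 0 = 1
g3 = ¬1 = 0

0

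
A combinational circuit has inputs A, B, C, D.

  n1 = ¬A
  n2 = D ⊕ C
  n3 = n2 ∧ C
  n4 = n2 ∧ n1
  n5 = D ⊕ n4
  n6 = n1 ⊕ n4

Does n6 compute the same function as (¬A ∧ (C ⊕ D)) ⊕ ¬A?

n1 = ¬A
n2 = D ⊕ C
n4 = n2 ∧ n1 = (D ⊕ C) ∧ ¬A
n6 = n1 ⊕ n4 = ¬A ⊕ ((D ⊕ C) ∧ ¬A)
At A=0, B=0, C=0, D=1: circuit gives 0, formula gives 0.
At A=0, B=0, C=0, D=0: circuit gives 1, formula gives 1.
Agrees on all 16 inputs.

Yes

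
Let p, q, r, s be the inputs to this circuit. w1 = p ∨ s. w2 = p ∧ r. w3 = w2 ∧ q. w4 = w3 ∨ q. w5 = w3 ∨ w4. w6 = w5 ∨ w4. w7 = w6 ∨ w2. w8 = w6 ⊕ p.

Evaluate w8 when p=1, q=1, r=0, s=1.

w2 = 1 ∧ 0 = 0
w3 = 0 ∧ 1 = 0
w4 = 0 ∨ 1 = 1
w5 = 0 ∨ 1 = 1
w6 = 1 ∨ 1 = 1
w8 = 1 ⊕ 1 = 0

0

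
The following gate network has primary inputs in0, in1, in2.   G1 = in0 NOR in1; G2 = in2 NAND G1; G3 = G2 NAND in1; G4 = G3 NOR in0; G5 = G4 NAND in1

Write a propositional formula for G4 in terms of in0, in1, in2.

((in2 NAND (in0 NOR in1)) NAND in1) NOR in0

G1 = in0 NOR in1
G2 = in2 NAND G1 = in2 NAND (in0 NOR in1)
G3 = G2 NAND in1 = (in2 NAND (in0 NOR in1)) NAND in1
G4 = G3 NOR in0 = ((in2 NAND (in0 NOR in1)) NAND in1) NOR in0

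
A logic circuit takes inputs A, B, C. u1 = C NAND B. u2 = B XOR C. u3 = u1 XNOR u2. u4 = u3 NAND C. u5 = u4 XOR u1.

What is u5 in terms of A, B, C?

(((C NAND B) XNOR (B XOR C)) NAND C) XOR (C NAND B)

u1 = C NAND B
u2 = B XOR C
u3 = u1 XNOR u2 = (C NAND B) XNOR (B XOR C)
u4 = u3 NAND C = ((C NAND B) XNOR (B XOR C)) NAND C
u5 = u4 XOR u1 = (((C NAND B) XNOR (B XOR C)) NAND C) XOR (C NAND B)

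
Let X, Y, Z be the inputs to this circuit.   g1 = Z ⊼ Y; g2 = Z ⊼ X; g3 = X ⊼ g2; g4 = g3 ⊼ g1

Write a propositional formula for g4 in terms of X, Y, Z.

(X ⊼ (Z ⊼ X)) ⊼ (Z ⊼ Y)

g1 = Z ⊼ Y
g2 = Z ⊼ X
g3 = X ⊼ g2 = X ⊼ (Z ⊼ X)
g4 = g3 ⊼ g1 = (X ⊼ (Z ⊼ X)) ⊼ (Z ⊼ Y)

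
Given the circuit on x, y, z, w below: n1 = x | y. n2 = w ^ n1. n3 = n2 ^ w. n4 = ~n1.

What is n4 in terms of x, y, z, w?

~(x | y)

n1 = x | y
n4 = ~n1 = ~(x | y)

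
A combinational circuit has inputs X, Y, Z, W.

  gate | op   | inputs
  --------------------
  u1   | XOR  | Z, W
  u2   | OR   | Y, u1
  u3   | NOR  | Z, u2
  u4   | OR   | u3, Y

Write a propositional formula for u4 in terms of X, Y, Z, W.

(Z NOR (Y OR (Z XOR W))) OR Y

u1 = Z XOR W
u2 = Y OR u1 = Y OR (Z XOR W)
u3 = Z NOR u2 = Z NOR (Y OR (Z XOR W))
u4 = u3 OR Y = (Z NOR (Y OR (Z XOR W))) OR Y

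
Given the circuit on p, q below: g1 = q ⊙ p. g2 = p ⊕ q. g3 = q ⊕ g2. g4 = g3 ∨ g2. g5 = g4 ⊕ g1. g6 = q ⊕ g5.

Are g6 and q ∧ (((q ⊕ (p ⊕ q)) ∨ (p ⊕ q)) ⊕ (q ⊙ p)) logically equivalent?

g1 = q ⊙ p
g2 = p ⊕ q
g3 = q ⊕ g2 = q ⊕ (p ⊕ q)
g4 = g3 ∨ g2 = (q ⊕ (p ⊕ q)) ∨ (p ⊕ q)
g5 = g4 ⊕ g1 = ((q ⊕ (p ⊕ q)) ∨ (p ⊕ q)) ⊕ (q ⊙ p)
g6 = q ⊕ g5 = q ⊕ (((q ⊕ (p ⊕ q)) ∨ (p ⊕ q)) ⊕ (q ⊙ p))
At p=0, q=0: circuit gives 1, formula gives 0.

No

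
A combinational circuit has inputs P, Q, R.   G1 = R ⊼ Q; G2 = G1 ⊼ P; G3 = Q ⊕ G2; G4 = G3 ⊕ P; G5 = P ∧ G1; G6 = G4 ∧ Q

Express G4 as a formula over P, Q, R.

G1 = R ⊼ Q
G2 = G1 ⊼ P = (R ⊼ Q) ⊼ P
G3 = Q ⊕ G2 = Q ⊕ ((R ⊼ Q) ⊼ P)
G4 = G3 ⊕ P = (Q ⊕ ((R ⊼ Q) ⊼ P)) ⊕ P

(Q ⊕ ((R ⊼ Q) ⊼ P)) ⊕ P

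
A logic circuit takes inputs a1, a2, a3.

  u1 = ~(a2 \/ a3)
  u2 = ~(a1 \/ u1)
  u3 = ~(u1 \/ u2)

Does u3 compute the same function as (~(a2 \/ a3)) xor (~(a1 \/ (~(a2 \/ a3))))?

u1 = ~(a2 \/ a3)
u2 = ~(a1 \/ u1) = ~(a1 \/ (~(a2 \/ a3)))
u3 = ~(u1 \/ u2) = ~((~(a2 \/ a3)) \/ (~(a1 \/ (~(a2 \/ a3)))))
At a1=0, a2=0, a3=0: circuit gives 0, formula gives 1.

No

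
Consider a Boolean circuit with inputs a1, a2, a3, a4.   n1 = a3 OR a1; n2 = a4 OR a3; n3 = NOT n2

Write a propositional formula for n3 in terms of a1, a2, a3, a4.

NOT (a4 OR a3)

n2 = a4 OR a3
n3 = NOT n2 = NOT (a4 OR a3)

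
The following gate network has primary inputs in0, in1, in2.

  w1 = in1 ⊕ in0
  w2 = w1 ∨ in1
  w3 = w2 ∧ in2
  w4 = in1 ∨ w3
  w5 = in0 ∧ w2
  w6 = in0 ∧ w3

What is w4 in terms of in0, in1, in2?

in1 ∨ (((in1 ⊕ in0) ∨ in1) ∧ in2)

w1 = in1 ⊕ in0
w2 = w1 ∨ in1 = (in1 ⊕ in0) ∨ in1
w3 = w2 ∧ in2 = ((in1 ⊕ in0) ∨ in1) ∧ in2
w4 = in1 ∨ w3 = in1 ∨ (((in1 ⊕ in0) ∨ in1) ∧ in2)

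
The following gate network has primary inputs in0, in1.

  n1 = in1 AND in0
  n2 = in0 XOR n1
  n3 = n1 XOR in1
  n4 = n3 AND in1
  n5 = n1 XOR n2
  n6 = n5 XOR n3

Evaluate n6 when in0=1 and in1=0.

1

n1 = 0 AND 1 = 0
n2 = 1 XOR 0 = 1
n3 = 0 XOR 0 = 0
n5 = 0 XOR 1 = 1
n6 = 1 XOR 0 = 1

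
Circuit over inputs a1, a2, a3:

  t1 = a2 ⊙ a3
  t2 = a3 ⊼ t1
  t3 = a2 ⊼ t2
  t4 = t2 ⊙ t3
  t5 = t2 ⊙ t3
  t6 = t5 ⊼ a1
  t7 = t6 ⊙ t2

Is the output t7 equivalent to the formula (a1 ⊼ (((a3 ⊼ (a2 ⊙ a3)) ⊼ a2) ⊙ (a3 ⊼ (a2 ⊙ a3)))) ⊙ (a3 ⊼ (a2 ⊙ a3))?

Yes

t1 = a2 ⊙ a3
t2 = a3 ⊼ t1 = a3 ⊼ (a2 ⊙ a3)
t3 = a2 ⊼ t2 = a2 ⊼ (a3 ⊼ (a2 ⊙ a3))
t5 = t2 ⊙ t3 = (a3 ⊼ (a2 ⊙ a3)) ⊙ (a2 ⊼ (a3 ⊼ (a2 ⊙ a3)))
t6 = t5 ⊼ a1 = ((a3 ⊼ (a2 ⊙ a3)) ⊙ (a2 ⊼ (a3 ⊼ (a2 ⊙ a3)))) ⊼ a1
t7 = t6 ⊙ t2 = (((a3 ⊼ (a2 ⊙ a3)) ⊙ (a2 ⊼ (a3 ⊼ (a2 ⊙ a3)))) ⊼ a1) ⊙ (a3 ⊼ (a2 ⊙ a3))
At a1=0, a2=1, a3=1: circuit gives 0, formula gives 0.
At a1=0, a2=0, a3=0: circuit gives 1, formula gives 1.
Agrees on all 8 inputs.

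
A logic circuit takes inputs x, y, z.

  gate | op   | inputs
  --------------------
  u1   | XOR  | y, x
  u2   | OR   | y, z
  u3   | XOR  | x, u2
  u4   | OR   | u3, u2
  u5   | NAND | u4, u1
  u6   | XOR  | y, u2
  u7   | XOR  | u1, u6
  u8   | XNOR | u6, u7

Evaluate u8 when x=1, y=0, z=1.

0

u1 = 0 XOR 1 = 1
u2 = 0 OR 1 = 1
u6 = 0 XOR 1 = 1
u7 = 1 XOR 1 = 0
u8 = 1 XNOR 0 = 0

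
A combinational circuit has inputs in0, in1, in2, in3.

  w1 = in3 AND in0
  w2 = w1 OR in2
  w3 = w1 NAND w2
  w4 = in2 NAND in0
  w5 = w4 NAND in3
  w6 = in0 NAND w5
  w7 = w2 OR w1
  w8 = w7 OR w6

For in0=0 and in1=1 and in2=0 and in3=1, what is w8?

w1 = 1 AND 0 = 0
w2 = 0 OR 0 = 0
w4 = 0 NAND 0 = 1
w5 = 1 NAND 1 = 0
w6 = 0 NAND 0 = 1
w7 = 0 OR 0 = 0
w8 = 0 OR 1 = 1

1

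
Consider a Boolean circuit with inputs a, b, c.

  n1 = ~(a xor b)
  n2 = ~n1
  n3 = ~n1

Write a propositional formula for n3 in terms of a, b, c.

n1 = ~(a xor b)
n3 = ~n1 = ~(~(a xor b))

~(~(a xor b))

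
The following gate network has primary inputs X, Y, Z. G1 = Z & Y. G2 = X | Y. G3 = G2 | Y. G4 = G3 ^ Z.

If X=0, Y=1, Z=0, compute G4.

1

G2 = 0 | 1 = 1
G3 = 1 | 1 = 1
G4 = 1 ^ 0 = 1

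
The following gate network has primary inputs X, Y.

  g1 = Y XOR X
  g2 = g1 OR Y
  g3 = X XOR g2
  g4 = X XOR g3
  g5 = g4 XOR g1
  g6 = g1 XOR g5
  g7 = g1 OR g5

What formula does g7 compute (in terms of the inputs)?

g1 = Y XOR X
g2 = g1 OR Y = (Y XOR X) OR Y
g3 = X XOR g2 = X XOR ((Y XOR X) OR Y)
g4 = X XOR g3 = X XOR (X XOR ((Y XOR X) OR Y))
g5 = g4 XOR g1 = (X XOR (X XOR ((Y XOR X) OR Y))) XOR (Y XOR X)
g7 = g1 OR g5 = (Y XOR X) OR ((X XOR (X XOR ((Y XOR X) OR Y))) XOR (Y XOR X))

(Y XOR X) OR ((X XOR (X XOR ((Y XOR X) OR Y))) XOR (Y XOR X))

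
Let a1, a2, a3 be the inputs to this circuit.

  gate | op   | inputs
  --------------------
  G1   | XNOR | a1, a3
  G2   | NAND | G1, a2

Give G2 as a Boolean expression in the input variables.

G1 = a1 XNOR a3
G2 = G1 NAND a2 = (a1 XNOR a3) NAND a2

(a1 XNOR a3) NAND a2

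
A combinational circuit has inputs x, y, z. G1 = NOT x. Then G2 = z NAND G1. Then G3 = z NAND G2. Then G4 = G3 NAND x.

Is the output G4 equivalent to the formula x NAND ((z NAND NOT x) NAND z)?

Yes

G1 = NOT x
G2 = z NAND G1 = z NAND NOT x
G3 = z NAND G2 = z NAND (z NAND NOT x)
G4 = G3 NAND x = (z NAND (z NAND NOT x)) NAND x
At x=1, y=0, z=0: circuit gives 0, formula gives 0.
At x=0, y=0, z=0: circuit gives 1, formula gives 1.
Agrees on all 8 inputs.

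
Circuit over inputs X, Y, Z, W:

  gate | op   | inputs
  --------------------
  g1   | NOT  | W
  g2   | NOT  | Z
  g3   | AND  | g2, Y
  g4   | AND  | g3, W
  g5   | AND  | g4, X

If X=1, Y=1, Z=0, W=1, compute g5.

g2 = NOT 0 = 1
g3 = 1 AND 1 = 1
g4 = 1 AND 1 = 1
g5 = 1 AND 1 = 1

1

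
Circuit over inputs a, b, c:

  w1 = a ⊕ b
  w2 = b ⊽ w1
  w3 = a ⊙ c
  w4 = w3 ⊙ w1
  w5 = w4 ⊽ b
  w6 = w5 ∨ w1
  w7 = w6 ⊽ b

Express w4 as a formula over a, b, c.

(a ⊙ c) ⊙ (a ⊕ b)

w1 = a ⊕ b
w3 = a ⊙ c
w4 = w3 ⊙ w1 = (a ⊙ c) ⊙ (a ⊕ b)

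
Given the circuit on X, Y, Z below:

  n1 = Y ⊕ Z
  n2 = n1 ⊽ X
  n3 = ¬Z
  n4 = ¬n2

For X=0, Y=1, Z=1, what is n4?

n1 = 1 ⊕ 1 = 0
n2 = 0 ⊽ 0 = 1
n4 = ¬1 = 0

0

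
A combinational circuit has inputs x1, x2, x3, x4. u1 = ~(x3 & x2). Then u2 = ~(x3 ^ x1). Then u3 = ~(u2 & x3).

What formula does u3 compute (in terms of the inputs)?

u2 = ~(x3 ^ x1)
u3 = ~(u2 & x3) = ~((~(x3 ^ x1)) & x3)

~((~(x3 ^ x1)) & x3)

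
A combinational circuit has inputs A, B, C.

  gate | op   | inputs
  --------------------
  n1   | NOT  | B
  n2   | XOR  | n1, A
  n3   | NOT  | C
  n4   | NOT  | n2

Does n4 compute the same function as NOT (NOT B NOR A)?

n1 = NOT B
n2 = n1 XOR A = NOT B XOR A
n4 = NOT n2 = NOT (NOT B XOR A)
At A=0, B=0, C=0: circuit gives 0, formula gives 1.

No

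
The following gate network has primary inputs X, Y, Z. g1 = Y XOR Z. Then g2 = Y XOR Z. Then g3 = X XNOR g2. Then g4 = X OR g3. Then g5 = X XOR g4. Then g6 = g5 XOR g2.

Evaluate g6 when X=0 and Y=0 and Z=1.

1

g2 = 0 XOR 1 = 1
g3 = 0 XNOR 1 = 0
g4 = 0 OR 0 = 0
g5 = 0 XOR 0 = 0
g6 = 0 XOR 1 = 1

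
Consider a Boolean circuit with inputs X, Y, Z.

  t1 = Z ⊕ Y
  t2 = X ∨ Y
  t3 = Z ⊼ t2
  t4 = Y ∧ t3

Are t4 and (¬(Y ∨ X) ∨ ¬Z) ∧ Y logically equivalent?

t2 = X ∨ Y
t3 = Z ⊼ t2 = Z ⊼ (X ∨ Y)
t4 = Y ∧ t3 = Y ∧ (Z ⊼ (X ∨ Y))
At X=0, Y=0, Z=0: circuit gives 0, formula gives 0.
At X=0, Y=1, Z=0: circuit gives 1, formula gives 1.
Agrees on all 8 inputs.

Yes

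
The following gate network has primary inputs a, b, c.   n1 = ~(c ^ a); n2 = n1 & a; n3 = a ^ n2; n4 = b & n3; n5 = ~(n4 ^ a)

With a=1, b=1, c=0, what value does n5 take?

n1 = ~(0 ^ 1) = 0
n2 = 0 & 1 = 0
n3 = 1 ^ 0 = 1
n4 = 1 & 1 = 1
n5 = ~(1 ^ 1) = 1

1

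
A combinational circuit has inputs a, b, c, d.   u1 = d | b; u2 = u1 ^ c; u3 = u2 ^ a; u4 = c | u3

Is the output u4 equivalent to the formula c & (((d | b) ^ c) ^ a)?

u1 = d | b
u2 = u1 ^ c = (d | b) ^ c
u3 = u2 ^ a = ((d | b) ^ c) ^ a
u4 = c | u3 = c | (((d | b) ^ c) ^ a)
At a=0, b=0, c=0, d=1: circuit gives 1, formula gives 0.

No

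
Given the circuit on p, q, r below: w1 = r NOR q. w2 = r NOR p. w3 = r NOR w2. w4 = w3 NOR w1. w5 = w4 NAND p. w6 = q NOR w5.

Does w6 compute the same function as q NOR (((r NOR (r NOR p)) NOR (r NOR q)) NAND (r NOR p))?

No

w1 = r NOR q
w2 = r NOR p
w3 = r NOR w2 = r NOR (r NOR p)
w4 = w3 NOR w1 = (r NOR (r NOR p)) NOR (r NOR q)
w5 = w4 NAND p = ((r NOR (r NOR p)) NOR (r NOR q)) NAND p
w6 = q NOR w5 = q NOR (((r NOR (r NOR p)) NOR (r NOR q)) NAND p)
At p=1, q=0, r=1: circuit gives 1, formula gives 0.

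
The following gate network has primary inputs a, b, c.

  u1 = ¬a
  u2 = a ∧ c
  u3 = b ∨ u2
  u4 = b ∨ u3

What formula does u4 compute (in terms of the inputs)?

b ∨ (b ∨ (a ∧ c))

u2 = a ∧ c
u3 = b ∨ u2 = b ∨ (a ∧ c)
u4 = b ∨ u3 = b ∨ (b ∨ (a ∧ c))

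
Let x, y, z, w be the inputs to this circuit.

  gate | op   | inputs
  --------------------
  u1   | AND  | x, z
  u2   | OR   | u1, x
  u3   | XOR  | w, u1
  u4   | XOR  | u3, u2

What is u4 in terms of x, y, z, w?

u1 = x AND z
u2 = u1 OR x = (x AND z) OR x
u3 = w XOR u1 = w XOR (x AND z)
u4 = u3 XOR u2 = (w XOR (x AND z)) XOR ((x AND z) OR x)

(w XOR (x AND z)) XOR ((x AND z) OR x)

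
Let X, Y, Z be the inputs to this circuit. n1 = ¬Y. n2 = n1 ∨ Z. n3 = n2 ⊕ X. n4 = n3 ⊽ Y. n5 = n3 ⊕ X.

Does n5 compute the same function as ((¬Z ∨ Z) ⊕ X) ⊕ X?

No

n1 = ¬Y
n2 = n1 ∨ Z = ¬Y ∨ Z
n3 = n2 ⊕ X = (¬Y ∨ Z) ⊕ X
n5 = n3 ⊕ X = ((¬Y ∨ Z) ⊕ X) ⊕ X
At X=0, Y=1, Z=0: circuit gives 0, formula gives 1.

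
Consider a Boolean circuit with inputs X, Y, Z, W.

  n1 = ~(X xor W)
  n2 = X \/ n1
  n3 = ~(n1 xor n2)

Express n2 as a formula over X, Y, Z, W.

X \/ (~(X xor W))

n1 = ~(X xor W)
n2 = X \/ n1 = X \/ (~(X xor W))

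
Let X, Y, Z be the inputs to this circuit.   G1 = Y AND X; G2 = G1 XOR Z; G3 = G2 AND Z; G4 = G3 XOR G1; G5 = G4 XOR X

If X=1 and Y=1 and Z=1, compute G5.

G1 = 1 AND 1 = 1
G2 = 1 XOR 1 = 0
G3 = 0 AND 1 = 0
G4 = 0 XOR 1 = 1
G5 = 1 XOR 1 = 0

0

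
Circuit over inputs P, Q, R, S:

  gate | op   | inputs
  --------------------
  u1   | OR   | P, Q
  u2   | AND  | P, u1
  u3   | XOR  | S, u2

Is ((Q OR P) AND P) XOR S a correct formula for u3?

u1 = P OR Q
u2 = P AND u1 = P AND (P OR Q)
u3 = S XOR u2 = S XOR (P AND (P OR Q))
At P=0, Q=0, R=0, S=0: circuit gives 0, formula gives 0.
At P=0, Q=0, R=0, S=1: circuit gives 1, formula gives 1.
Agrees on all 16 inputs.

Yes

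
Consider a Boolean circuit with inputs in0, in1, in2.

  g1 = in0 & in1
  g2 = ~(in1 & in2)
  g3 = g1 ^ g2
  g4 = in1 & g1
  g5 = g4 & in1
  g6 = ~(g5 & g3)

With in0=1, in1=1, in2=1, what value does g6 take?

g1 = 1 & 1 = 1
g2 = ~(1 & 1) = 0
g3 = 1 ^ 0 = 1
g4 = 1 & 1 = 1
g5 = 1 & 1 = 1
g6 = ~(1 & 1) = 0

0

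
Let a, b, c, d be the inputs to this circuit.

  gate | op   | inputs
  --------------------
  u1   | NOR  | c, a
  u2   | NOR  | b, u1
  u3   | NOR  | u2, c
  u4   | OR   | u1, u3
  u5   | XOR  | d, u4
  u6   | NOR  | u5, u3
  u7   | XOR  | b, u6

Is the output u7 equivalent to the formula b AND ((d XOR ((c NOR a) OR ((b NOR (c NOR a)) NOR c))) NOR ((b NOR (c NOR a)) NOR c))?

No

u1 = c NOR a
u2 = b NOR u1 = b NOR (c NOR a)
u3 = u2 NOR c = (b NOR (c NOR a)) NOR c
u4 = u1 OR u3 = (c NOR a) OR ((b NOR (c NOR a)) NOR c)
u5 = d XOR u4 = d XOR ((c NOR a) OR ((b NOR (c NOR a)) NOR c))
u6 = u5 NOR u3 = (d XOR ((c NOR a) OR ((b NOR (c NOR a)) NOR c))) NOR ((b NOR (c NOR a)) NOR c)
u7 = b XOR u6 = b XOR ((d XOR ((c NOR a) OR ((b NOR (c NOR a)) NOR c))) NOR ((b NOR (c NOR a)) NOR c))
At a=0, b=0, c=1, d=0: circuit gives 1, formula gives 0.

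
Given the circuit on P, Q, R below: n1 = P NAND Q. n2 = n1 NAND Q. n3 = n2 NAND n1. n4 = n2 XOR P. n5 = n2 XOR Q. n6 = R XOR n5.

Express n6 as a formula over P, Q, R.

R XOR (((P NAND Q) NAND Q) XOR Q)

n1 = P NAND Q
n2 = n1 NAND Q = (P NAND Q) NAND Q
n5 = n2 XOR Q = ((P NAND Q) NAND Q) XOR Q
n6 = R XOR n5 = R XOR (((P NAND Q) NAND Q) XOR Q)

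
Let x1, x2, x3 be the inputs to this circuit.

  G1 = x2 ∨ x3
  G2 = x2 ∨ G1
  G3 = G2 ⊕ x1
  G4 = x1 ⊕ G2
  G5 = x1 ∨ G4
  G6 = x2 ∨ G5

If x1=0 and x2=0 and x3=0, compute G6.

0

G1 = 0 ∨ 0 = 0
G2 = 0 ∨ 0 = 0
G4 = 0 ⊕ 0 = 0
G5 = 0 ∨ 0 = 0
G6 = 0 ∨ 0 = 0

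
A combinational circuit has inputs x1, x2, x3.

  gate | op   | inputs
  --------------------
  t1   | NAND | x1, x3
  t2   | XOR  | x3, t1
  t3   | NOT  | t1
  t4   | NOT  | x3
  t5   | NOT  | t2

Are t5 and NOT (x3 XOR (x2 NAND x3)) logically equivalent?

t1 = x1 NAND x3
t2 = x3 XOR t1 = x3 XOR (x1 NAND x3)
t5 = NOT t2 = NOT (x3 XOR (x1 NAND x3))
At x1=0, x2=1, x3=1: circuit gives 1, formula gives 0.

No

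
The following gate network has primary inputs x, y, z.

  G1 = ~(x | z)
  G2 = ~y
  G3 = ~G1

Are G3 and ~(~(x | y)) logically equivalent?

G1 = ~(x | z)
G3 = ~G1 = ~(~(x | z))
At x=0, y=0, z=1: circuit gives 1, formula gives 0.

No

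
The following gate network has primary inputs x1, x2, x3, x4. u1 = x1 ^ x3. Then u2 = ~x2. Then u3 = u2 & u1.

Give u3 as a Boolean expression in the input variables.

u1 = x1 ^ x3
u2 = ~x2
u3 = u2 & u1 = ~x2 & (x1 ^ x3)

~x2 & (x1 ^ x3)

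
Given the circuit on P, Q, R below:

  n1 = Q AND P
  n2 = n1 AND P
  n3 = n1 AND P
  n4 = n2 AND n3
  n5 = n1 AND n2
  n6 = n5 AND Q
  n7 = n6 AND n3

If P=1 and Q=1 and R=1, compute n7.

1

n1 = 1 AND 1 = 1
n2 = 1 AND 1 = 1
n3 = 1 AND 1 = 1
n5 = 1 AND 1 = 1
n6 = 1 AND 1 = 1
n7 = 1 AND 1 = 1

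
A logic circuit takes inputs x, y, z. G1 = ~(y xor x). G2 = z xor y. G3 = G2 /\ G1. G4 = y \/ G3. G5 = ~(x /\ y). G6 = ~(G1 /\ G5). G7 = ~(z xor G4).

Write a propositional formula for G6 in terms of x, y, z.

G1 = ~(y xor x)
G5 = ~(x /\ y)
G6 = ~(G1 /\ G5) = ~((~(y xor x)) /\ (~(x /\ y)))

~((~(y xor x)) /\ (~(x /\ y)))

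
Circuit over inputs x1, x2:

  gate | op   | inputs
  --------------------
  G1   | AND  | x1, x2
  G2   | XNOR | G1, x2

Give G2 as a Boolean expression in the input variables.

(x1 AND x2) XNOR x2

G1 = x1 AND x2
G2 = G1 XNOR x2 = (x1 AND x2) XNOR x2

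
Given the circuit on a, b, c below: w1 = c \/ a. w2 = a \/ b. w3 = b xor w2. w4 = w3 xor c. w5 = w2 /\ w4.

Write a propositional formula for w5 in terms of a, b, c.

(a \/ b) /\ ((b xor (a \/ b)) xor c)

w2 = a \/ b
w3 = b xor w2 = b xor (a \/ b)
w4 = w3 xor c = (b xor (a \/ b)) xor c
w5 = w2 /\ w4 = (a \/ b) /\ ((b xor (a \/ b)) xor c)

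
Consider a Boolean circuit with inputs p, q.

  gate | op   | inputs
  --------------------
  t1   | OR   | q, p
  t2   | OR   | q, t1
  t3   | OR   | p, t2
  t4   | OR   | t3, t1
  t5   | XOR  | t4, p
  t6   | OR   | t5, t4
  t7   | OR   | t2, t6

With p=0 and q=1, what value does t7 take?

t1 = 1 OR 0 = 1
t2 = 1 OR 1 = 1
t3 = 0 OR 1 = 1
t4 = 1 OR 1 = 1
t5 = 1 XOR 0 = 1
t6 = 1 OR 1 = 1
t7 = 1 OR 1 = 1

1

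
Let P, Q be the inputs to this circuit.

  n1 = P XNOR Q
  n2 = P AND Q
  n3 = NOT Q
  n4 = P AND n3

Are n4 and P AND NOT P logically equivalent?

No

n3 = NOT Q
n4 = P AND n3 = P AND NOT Q
At P=1, Q=0: circuit gives 1, formula gives 0.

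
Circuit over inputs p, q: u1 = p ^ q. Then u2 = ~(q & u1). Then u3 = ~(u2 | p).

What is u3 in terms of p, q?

~((~(q & (p ^ q))) | p)

u1 = p ^ q
u2 = ~(q & u1) = ~(q & (p ^ q))
u3 = ~(u2 | p) = ~((~(q & (p ^ q))) | p)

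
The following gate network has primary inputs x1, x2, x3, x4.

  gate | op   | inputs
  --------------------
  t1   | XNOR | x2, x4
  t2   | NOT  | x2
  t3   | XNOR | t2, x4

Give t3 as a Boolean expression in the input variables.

NOT x2 XNOR x4

t2 = NOT x2
t3 = t2 XNOR x4 = NOT x2 XNOR x4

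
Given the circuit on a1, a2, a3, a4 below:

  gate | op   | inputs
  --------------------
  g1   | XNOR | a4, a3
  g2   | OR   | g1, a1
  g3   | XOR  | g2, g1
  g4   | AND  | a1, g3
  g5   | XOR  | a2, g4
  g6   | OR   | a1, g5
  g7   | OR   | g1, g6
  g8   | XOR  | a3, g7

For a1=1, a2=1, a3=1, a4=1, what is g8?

g1 = 1 XNOR 1 = 1
g2 = 1 OR 1 = 1
g3 = 1 XOR 1 = 0
g4 = 1 AND 0 = 0
g5 = 1 XOR 0 = 1
g6 = 1 OR 1 = 1
g7 = 1 OR 1 = 1
g8 = 1 XOR 1 = 0

0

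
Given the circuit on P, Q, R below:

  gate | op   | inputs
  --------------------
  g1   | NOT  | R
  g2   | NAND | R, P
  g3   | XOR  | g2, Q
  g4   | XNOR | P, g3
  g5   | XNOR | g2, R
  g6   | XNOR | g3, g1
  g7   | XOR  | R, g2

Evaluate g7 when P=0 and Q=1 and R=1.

g2 = 1 NAND 0 = 1
g7 = 1 XOR 1 = 0

0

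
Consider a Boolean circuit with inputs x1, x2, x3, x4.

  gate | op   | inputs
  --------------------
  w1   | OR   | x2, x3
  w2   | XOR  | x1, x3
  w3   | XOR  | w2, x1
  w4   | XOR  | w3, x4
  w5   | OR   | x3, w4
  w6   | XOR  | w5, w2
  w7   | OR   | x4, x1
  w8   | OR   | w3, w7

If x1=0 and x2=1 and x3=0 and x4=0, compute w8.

0

w2 = 0 XOR 0 = 0
w3 = 0 XOR 0 = 0
w7 = 0 OR 0 = 0
w8 = 0 OR 0 = 0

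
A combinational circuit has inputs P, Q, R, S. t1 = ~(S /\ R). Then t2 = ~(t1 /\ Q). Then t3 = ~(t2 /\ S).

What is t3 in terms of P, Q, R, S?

t1 = ~(S /\ R)
t2 = ~(t1 /\ Q) = ~((~(S /\ R)) /\ Q)
t3 = ~(t2 /\ S) = ~((~((~(S /\ R)) /\ Q)) /\ S)

~((~((~(S /\ R)) /\ Q)) /\ S)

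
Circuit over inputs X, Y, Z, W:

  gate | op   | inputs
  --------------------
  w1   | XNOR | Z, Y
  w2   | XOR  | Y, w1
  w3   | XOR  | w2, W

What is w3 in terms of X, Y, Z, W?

w1 = Z XNOR Y
w2 = Y XOR w1 = Y XOR (Z XNOR Y)
w3 = w2 XOR W = (Y XOR (Z XNOR Y)) XOR W

(Y XOR (Z XNOR Y)) XOR W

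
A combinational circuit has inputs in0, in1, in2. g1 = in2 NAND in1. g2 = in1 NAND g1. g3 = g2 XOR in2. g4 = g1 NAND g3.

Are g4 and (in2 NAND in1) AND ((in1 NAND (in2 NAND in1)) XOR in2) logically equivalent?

g1 = in2 NAND in1
g2 = in1 NAND g1 = in1 NAND (in2 NAND in1)
g3 = g2 XOR in2 = (in1 NAND (in2 NAND in1)) XOR in2
g4 = g1 NAND g3 = (in2 NAND in1) NAND ((in1 NAND (in2 NAND in1)) XOR in2)
At in0=0, in1=0, in2=0: circuit gives 0, formula gives 1.

No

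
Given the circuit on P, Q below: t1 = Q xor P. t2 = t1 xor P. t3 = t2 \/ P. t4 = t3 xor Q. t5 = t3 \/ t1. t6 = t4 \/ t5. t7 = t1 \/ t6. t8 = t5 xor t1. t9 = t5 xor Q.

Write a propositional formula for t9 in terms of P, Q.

((((Q xor P) xor P) \/ P) \/ (Q xor P)) xor Q

t1 = Q xor P
t2 = t1 xor P = (Q xor P) xor P
t3 = t2 \/ P = ((Q xor P) xor P) \/ P
t5 = t3 \/ t1 = (((Q xor P) xor P) \/ P) \/ (Q xor P)
t9 = t5 xor Q = ((((Q xor P) xor P) \/ P) \/ (Q xor P)) xor Q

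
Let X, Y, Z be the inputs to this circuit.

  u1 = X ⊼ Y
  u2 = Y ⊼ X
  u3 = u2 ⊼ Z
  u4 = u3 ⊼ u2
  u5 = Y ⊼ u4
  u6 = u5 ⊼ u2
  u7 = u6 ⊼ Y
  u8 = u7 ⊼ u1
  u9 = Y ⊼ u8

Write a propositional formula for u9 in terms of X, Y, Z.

u1 = X ⊼ Y
u2 = Y ⊼ X
u3 = u2 ⊼ Z = (Y ⊼ X) ⊼ Z
u4 = u3 ⊼ u2 = ((Y ⊼ X) ⊼ Z) ⊼ (Y ⊼ X)
u5 = Y ⊼ u4 = Y ⊼ (((Y ⊼ X) ⊼ Z) ⊼ (Y ⊼ X))
u6 = u5 ⊼ u2 = (Y ⊼ (((Y ⊼ X) ⊼ Z) ⊼ (Y ⊼ X))) ⊼ (Y ⊼ X)
u7 = u6 ⊼ Y = ((Y ⊼ (((Y ⊼ X) ⊼ Z) ⊼ (Y ⊼ X))) ⊼ (Y ⊼ X)) ⊼ Y
u8 = u7 ⊼ u1 = (((Y ⊼ (((Y ⊼ X) ⊼ Z) ⊼ (Y ⊼ X))) ⊼ (Y ⊼ X)) ⊼ Y) ⊼ (X ⊼ Y)
u9 = Y ⊼ u8 = Y ⊼ ((((Y ⊼ (((Y ⊼ X) ⊼ Z) ⊼ (Y ⊼ X))) ⊼ (Y ⊼ X)) ⊼ Y) ⊼ (X ⊼ Y))

Y ⊼ ((((Y ⊼ (((Y ⊼ X) ⊼ Z) ⊼ (Y ⊼ X))) ⊼ (Y ⊼ X)) ⊼ Y) ⊼ (X ⊼ Y))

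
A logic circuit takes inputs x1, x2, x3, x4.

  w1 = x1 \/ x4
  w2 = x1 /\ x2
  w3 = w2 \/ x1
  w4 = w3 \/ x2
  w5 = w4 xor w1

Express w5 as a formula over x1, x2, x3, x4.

w1 = x1 \/ x4
w2 = x1 /\ x2
w3 = w2 \/ x1 = (x1 /\ x2) \/ x1
w4 = w3 \/ x2 = ((x1 /\ x2) \/ x1) \/ x2
w5 = w4 xor w1 = (((x1 /\ x2) \/ x1) \/ x2) xor (x1 \/ x4)

(((x1 /\ x2) \/ x1) \/ x2) xor (x1 \/ x4)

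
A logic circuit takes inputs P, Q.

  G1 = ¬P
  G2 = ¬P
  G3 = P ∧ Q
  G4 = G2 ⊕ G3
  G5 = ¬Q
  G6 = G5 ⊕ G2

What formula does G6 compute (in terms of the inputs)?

¬Q ⊕ ¬P

G2 = ¬P
G5 = ¬Q
G6 = G5 ⊕ G2 = ¬Q ⊕ ¬P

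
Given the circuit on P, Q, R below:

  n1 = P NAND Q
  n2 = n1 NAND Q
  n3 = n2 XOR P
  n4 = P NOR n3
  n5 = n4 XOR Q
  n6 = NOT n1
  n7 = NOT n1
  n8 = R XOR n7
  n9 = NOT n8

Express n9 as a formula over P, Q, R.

NOT (R XOR NOT (P NAND Q))

n1 = P NAND Q
n7 = NOT n1 = NOT (P NAND Q)
n8 = R XOR n7 = R XOR NOT (P NAND Q)
n9 = NOT n8 = NOT (R XOR NOT (P NAND Q))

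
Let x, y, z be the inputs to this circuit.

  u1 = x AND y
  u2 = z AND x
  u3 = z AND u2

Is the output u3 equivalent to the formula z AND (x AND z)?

u2 = z AND x
u3 = z AND u2 = z AND (z AND x)
At x=0, y=0, z=0: circuit gives 0, formula gives 0.
At x=1, y=0, z=1: circuit gives 1, formula gives 1.
Agrees on all 8 inputs.

Yes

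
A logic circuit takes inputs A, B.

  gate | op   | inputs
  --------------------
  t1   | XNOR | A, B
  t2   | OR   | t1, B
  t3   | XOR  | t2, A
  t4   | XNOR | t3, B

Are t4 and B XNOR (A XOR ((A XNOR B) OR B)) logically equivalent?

t1 = A XNOR B
t2 = t1 OR B = (A XNOR B) OR B
t3 = t2 XOR A = ((A XNOR B) OR B) XOR A
t4 = t3 XNOR B = (((A XNOR B) OR B) XOR A) XNOR B
At A=0, B=0: circuit gives 0, formula gives 0.
At A=0, B=1: circuit gives 1, formula gives 1.
Agrees on all 4 inputs.

Yes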